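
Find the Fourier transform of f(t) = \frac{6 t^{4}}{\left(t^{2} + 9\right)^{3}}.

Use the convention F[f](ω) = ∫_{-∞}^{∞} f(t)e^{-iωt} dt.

F(ω) = \frac{3 \pi \left(3 \omega^{2} - 5 \left|{\omega}\right| + 1\right) e^{- 3 \left|{\omega}\right|}}{4}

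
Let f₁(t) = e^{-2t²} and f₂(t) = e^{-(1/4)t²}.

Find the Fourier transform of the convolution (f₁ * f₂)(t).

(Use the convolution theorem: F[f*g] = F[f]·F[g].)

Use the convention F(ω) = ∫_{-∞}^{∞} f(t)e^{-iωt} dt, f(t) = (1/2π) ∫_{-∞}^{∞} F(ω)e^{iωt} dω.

F[f₁*f₂](ω) = \sqrt{2} \pi e^{- \frac{9 \omega^{2}}{8}}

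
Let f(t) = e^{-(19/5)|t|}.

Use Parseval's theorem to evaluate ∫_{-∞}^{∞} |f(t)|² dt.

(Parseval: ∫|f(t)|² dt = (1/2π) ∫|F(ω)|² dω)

∫|f(t)|² dt = \frac{5}{19}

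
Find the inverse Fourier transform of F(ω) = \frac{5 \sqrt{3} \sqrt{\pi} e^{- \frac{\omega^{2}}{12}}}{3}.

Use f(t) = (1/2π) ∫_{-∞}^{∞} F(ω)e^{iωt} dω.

f(t) = 5 e^{- 3 t^{2}}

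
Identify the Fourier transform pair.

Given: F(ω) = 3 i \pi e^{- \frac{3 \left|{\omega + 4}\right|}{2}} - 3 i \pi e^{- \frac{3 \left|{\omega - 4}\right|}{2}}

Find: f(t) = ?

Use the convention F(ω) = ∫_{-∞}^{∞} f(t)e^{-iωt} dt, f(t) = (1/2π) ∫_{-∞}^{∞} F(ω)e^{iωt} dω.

f(t) = \frac{9 \sin{\left(4 t \right)}}{t^{2} + \frac{9}{4}}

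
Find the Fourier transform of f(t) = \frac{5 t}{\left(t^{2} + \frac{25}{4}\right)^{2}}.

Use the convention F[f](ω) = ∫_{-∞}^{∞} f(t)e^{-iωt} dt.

F(ω) = - i \pi \omega e^{- \frac{5 \left|{\omega}\right|}{2}}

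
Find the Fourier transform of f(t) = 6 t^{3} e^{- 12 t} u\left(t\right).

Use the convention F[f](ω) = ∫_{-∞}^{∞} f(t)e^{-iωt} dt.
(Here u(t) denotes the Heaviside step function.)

F(ω) = \frac{36}{\left(i \omega + 12\right)^{4}}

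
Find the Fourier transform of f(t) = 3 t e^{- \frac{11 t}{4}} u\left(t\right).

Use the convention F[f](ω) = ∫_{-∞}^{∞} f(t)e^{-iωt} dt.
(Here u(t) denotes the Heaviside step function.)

F(ω) = \frac{48}{\left(4 i \omega + 11\right)^{2}}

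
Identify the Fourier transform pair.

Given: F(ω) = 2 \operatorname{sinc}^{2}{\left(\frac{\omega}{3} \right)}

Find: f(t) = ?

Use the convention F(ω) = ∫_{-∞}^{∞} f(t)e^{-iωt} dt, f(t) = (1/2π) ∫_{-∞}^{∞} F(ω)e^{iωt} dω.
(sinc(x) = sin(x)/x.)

f(t) = 3 \left(\begin{cases} 1 - \frac{3 \left|{t}\right|}{2} & \text{for}\: \left|{t}\right| < \frac{2}{3} \\0 & \text{otherwise} \end{cases}\right)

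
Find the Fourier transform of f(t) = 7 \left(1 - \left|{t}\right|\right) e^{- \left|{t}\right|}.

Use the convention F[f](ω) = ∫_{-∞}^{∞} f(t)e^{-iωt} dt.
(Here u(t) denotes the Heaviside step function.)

F(ω) = \frac{28 \omega^{2}}{\left(\omega^{2} + 1\right)^{2}}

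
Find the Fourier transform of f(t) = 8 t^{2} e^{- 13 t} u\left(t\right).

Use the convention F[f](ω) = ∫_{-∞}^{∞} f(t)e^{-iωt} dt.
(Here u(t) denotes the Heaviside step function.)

F(ω) = \frac{16}{\left(i \omega + 13\right)^{3}}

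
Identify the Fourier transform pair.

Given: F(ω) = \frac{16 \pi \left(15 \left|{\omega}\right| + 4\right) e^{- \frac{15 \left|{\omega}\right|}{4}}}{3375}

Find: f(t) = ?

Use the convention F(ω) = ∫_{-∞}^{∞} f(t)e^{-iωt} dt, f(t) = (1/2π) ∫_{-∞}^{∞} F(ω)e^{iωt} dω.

f(t) = \frac{2}{\left(t^{2} + \frac{225}{16}\right)^{2}}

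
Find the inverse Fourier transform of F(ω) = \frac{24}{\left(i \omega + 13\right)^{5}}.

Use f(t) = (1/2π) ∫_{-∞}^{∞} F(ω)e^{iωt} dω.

f(t) = t^{4} e^{- 13 t} u\left(t\right)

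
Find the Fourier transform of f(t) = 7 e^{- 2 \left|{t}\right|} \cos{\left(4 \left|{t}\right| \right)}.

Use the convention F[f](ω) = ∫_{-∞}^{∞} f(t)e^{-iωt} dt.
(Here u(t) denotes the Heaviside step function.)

F(ω) = \frac{28 \left(\omega^{2} + 20\right)}{\omega^{4} - 24 \omega^{2} + 400}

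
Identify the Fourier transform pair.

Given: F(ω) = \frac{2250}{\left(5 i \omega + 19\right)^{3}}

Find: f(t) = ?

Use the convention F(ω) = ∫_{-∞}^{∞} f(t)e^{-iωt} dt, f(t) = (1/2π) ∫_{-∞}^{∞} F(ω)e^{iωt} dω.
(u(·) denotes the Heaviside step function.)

f(t) = 9 t^{2} e^{- \frac{19 t}{5}} u\left(t\right)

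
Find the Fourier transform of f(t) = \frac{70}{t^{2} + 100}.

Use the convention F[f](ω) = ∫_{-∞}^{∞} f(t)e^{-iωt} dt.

F(ω) = 7 \pi e^{- 10 \left|{\omega}\right|}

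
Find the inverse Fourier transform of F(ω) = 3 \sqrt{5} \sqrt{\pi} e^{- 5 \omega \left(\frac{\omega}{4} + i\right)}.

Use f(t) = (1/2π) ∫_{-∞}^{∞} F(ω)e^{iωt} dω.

f(t) = 3 e^{- \frac{\left(t - 5\right)^{2}}{5}}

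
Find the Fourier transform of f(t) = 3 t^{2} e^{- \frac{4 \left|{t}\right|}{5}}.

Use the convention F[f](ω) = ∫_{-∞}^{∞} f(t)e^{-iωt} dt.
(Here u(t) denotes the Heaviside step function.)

F(ω) = \frac{6000 \left(16 - 75 \omega^{2}\right)}{\left(25 \omega^{2} + 16\right)^{3}}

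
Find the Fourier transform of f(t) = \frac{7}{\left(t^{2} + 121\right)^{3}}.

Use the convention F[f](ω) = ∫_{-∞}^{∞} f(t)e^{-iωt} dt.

F(ω) = \frac{7 \pi \left(121 \omega^{2} + 33 \left|{\omega}\right| + 3\right) e^{- 11 \left|{\omega}\right|}}{1288408}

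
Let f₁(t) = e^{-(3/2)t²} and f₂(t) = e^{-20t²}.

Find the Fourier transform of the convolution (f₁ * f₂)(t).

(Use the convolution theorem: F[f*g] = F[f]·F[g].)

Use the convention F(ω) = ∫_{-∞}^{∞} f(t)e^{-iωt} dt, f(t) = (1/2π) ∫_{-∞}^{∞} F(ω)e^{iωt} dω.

F[f₁*f₂](ω) = \frac{\sqrt{30} \pi e^{- \frac{43 \omega^{2}}{240}}}{30}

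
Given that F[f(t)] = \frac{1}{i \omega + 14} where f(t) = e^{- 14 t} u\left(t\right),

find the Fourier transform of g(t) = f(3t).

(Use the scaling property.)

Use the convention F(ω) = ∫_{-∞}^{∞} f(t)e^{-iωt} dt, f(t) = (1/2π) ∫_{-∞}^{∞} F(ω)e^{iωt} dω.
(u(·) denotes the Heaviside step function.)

F[g](ω) = \frac{1}{i \omega + 42}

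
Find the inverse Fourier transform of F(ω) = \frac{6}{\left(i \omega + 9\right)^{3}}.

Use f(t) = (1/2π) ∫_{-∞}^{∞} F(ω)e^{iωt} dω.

f(t) = 3 t^{2} e^{- 9 t} u\left(t\right)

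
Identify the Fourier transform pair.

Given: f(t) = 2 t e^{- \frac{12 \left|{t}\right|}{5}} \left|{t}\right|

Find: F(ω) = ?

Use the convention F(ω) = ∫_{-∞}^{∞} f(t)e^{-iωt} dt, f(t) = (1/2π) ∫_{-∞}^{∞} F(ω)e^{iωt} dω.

F(ω) = \frac{5000 i \omega \left(25 \omega^{2} - 432\right)}{\left(25 \omega^{2} + 144\right)^{3}}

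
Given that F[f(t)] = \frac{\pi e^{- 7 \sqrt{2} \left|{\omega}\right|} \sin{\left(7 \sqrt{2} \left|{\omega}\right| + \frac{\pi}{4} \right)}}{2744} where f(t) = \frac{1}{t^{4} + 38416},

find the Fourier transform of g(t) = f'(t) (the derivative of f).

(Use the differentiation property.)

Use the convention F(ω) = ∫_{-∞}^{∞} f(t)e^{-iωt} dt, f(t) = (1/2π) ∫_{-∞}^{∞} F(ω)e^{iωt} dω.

F[g](ω) = \frac{i \pi \omega e^{- 7 \sqrt{2} \left|{\omega}\right|} \sin{\left(7 \sqrt{2} \left|{\omega}\right| + \frac{\pi}{4} \right)}}{2744}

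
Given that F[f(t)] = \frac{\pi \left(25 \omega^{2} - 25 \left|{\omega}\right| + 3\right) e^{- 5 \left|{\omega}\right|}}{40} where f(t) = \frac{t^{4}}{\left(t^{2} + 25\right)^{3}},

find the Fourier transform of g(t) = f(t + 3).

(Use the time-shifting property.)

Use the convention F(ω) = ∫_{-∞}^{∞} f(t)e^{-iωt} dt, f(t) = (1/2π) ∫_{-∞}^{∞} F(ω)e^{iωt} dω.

F[g](ω) = \frac{\pi \left(25 \omega^{2} - 25 \left|{\omega}\right| + 3\right) e^{3 i \omega - 5 \left|{\omega}\right|}}{40}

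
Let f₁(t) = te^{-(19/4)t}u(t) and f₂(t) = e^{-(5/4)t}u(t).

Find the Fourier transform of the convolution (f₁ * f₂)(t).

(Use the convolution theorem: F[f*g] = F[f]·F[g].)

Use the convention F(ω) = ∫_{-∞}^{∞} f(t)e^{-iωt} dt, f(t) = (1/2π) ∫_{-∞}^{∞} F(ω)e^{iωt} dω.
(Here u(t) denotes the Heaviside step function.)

F[f₁*f₂](ω) = \frac{64}{\left(4 i \omega + 5\right) \left(4 i \omega + 19\right)^{2}}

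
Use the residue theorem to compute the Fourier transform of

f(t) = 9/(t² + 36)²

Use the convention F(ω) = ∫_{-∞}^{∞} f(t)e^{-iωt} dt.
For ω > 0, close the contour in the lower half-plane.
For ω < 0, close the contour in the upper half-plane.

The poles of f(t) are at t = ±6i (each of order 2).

Let g(z) = f(z)e^{-iωz}; for large |z| the factor e^{-iωz} decays in the lower half-plane when ω > 0 and in the upper half-plane when ω < 0.

Case ω > 0 (lower half-plane, clockwise contour ⇒ F(ω) = -2πi·ΣRes):
  Res_{z = - 6 i} g(z) = \frac{i \left(6 \omega + 1\right) e^{- 6 \omega}}{96} (pole of order 2)
  F(ω) = -2πi·ΣRes = \frac{\pi \left(6 \omega + 1\right) e^{- 6 \omega}}{48}

Case ω < 0 (upper half-plane, counterclockwise contour ⇒ F(ω) = +2πi·ΣRes):
  Res_{z = 6 i} g(z) = \frac{i \left(6 \omega - 1\right) e^{6 \omega}}{96} (pole of order 2)
  F(ω) = 2πi·ΣRes = \frac{\pi \left(1 - 6 \omega\right) e^{6 \omega}}{48}

Both cases combine into a single formula in |ω|:

F(ω) = \frac{\pi \left(6 \left|{\omega}\right| + 1\right) e^{- 6 \left|{\omega}\right|}}{48}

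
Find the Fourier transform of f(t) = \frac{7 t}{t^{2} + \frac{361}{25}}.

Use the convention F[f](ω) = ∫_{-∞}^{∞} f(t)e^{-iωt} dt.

F(ω) = - 7 i \pi e^{- \frac{19 \left|{\omega}\right|}{5}} \operatorname{sign}{\left(\omega \right)}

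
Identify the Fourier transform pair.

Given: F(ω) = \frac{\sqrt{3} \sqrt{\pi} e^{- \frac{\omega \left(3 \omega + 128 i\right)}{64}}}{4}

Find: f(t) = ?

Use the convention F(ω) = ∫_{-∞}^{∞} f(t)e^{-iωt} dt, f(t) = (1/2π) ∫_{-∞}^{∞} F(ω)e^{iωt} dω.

f(t) = e^{- \frac{16 \left(t - 2\right)^{2}}{3}}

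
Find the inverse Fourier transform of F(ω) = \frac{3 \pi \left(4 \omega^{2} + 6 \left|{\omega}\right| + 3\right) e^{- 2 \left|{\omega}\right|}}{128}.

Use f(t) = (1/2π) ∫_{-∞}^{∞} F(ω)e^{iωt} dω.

f(t) = \frac{6}{\left(t^{2} + 4\right)^{3}}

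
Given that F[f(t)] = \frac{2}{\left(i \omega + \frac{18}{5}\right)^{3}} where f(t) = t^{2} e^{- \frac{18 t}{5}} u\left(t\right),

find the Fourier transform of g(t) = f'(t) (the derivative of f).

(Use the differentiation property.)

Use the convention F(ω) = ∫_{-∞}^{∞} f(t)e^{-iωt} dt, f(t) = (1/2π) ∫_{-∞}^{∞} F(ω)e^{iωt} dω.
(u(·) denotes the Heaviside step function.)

F[g](ω) = \frac{250 i \omega}{\left(5 i \omega + 18\right)^{3}}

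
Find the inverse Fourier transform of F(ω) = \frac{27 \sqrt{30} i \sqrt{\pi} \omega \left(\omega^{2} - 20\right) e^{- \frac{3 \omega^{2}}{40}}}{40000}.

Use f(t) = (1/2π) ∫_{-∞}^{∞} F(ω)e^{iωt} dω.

f(t) = 2 t^{3} e^{- \frac{10 t^{2}}{3}}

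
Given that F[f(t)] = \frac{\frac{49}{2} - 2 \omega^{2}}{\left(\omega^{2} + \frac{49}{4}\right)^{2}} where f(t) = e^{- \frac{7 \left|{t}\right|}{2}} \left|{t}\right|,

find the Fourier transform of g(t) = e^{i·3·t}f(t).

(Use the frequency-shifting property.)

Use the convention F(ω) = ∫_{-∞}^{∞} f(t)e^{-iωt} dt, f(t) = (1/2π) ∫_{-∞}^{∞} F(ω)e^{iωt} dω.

F[g](ω) = \frac{8 \left(49 - 4 \left(\omega - 3\right)^{2}\right)}{\left(4 \left(\omega - 3\right)^{2} + 49\right)^{2}}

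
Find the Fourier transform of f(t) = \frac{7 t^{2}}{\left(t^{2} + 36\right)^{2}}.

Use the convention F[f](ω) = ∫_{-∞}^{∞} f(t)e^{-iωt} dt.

F(ω) = \frac{7 \pi \left(1 - 6 \left|{\omega}\right|\right) e^{- 6 \left|{\omega}\right|}}{12}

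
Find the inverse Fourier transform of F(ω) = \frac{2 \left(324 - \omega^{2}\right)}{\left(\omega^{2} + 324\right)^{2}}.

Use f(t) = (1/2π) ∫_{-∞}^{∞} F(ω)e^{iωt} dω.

f(t) = e^{- 18 \left|{t}\right|} \left|{t}\right|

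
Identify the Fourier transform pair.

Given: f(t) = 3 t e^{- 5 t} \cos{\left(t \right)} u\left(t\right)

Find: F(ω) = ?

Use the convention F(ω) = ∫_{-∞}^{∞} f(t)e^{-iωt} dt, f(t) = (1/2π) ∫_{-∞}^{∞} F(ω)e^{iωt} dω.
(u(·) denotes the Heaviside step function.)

F(ω) = \frac{3 \left(\left(i \omega + 5\right)^{2} - 1\right)}{\left(\left(i \omega + 5\right)^{2} + 1\right)^{2}}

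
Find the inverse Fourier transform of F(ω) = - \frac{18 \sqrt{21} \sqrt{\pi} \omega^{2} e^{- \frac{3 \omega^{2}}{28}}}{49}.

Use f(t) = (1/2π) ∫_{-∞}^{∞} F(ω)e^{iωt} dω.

f(t) = 6 \left(\frac{28 t^{2}}{3} - 2\right) e^{- \frac{7 t^{2}}{3}}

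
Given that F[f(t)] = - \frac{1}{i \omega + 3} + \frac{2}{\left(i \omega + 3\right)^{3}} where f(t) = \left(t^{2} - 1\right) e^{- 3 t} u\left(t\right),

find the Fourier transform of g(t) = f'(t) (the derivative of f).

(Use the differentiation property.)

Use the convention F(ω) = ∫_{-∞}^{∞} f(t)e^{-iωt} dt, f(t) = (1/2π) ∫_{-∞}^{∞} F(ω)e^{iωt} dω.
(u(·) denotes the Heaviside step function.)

F[g](ω) = \frac{i \omega \left(2 i \omega - \left(i \omega + 3\right)^{3} + 6\right)}{\left(i \omega + 3\right)^{4}}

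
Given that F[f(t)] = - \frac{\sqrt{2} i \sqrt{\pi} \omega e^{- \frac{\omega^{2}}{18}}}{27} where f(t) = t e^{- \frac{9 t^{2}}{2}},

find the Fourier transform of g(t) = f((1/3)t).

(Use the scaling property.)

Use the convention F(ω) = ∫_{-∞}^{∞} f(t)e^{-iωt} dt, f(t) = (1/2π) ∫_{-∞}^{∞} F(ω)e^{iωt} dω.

F[g](ω) = - \frac{\sqrt{2} i \sqrt{\pi} \omega e^{- \frac{\omega^{2}}{2}}}{3}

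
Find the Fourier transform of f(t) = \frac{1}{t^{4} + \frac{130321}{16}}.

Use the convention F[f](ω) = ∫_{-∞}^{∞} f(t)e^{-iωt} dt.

F(ω) = \frac{8 \pi e^{- \frac{19 \sqrt{2} \left|{\omega}\right|}{4}} \sin{\left(\frac{19 \sqrt{2} \left|{\omega}\right|}{4} + \frac{\pi}{4} \right)}}{6859}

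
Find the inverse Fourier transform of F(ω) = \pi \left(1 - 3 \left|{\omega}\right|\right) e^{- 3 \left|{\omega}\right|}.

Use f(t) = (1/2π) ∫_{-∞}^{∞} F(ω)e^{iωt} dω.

f(t) = \frac{6 t^{2}}{\left(t^{2} + 9\right)^{2}}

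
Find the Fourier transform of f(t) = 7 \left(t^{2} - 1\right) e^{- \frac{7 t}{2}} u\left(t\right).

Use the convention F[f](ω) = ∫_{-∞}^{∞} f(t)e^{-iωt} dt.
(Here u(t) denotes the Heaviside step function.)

F(ω) = \frac{14 \left(16 i \omega - \left(2 i \omega + 7\right)^{3} + 56\right)}{\left(2 i \omega + 7\right)^{4}}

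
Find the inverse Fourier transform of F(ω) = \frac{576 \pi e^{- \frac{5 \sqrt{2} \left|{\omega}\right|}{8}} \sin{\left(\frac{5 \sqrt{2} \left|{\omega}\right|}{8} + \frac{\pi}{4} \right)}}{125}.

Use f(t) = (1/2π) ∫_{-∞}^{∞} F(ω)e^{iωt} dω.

f(t) = \frac{9}{t^{4} + \frac{625}{256}}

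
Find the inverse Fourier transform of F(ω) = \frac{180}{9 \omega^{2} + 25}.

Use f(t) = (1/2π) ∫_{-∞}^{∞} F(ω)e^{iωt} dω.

f(t) = 6 e^{- \frac{5 \left|{t}\right|}{3}}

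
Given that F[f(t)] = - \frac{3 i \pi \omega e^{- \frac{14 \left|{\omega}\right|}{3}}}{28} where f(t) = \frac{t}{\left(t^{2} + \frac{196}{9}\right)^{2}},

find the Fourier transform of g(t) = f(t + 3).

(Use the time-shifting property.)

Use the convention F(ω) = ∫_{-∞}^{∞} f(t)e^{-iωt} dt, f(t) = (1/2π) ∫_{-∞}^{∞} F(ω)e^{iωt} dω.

F[g](ω) = - \frac{3 i \pi \omega e^{3 i \omega - \frac{14 \left|{\omega}\right|}{3}}}{28}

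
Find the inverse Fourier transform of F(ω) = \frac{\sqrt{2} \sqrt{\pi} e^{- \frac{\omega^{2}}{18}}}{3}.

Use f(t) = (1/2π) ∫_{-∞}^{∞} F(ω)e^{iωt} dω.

f(t) = e^{- \frac{9 t^{2}}{2}}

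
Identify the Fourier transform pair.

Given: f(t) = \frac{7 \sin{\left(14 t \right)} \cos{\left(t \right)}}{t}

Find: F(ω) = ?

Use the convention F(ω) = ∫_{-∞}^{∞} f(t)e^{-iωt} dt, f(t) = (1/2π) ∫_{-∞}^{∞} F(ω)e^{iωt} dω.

F(ω) = \begin{cases} 7 \pi & \text{for}\: \omega > -13 \wedge \omega < 13 \\\frac{7 \pi}{2} & \text{for}\: \omega > -15 \wedge \omega < 15 \\0 & \text{otherwise} \end{cases}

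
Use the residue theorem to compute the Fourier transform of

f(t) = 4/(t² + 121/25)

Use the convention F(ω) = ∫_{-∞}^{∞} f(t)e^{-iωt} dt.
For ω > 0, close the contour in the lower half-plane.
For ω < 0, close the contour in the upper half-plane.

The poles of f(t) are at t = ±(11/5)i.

Let g(z) = f(z)e^{-iωz}; for large |z| the factor e^{-iωz} decays in the lower half-plane when ω > 0 and in the upper half-plane when ω < 0.

Case ω > 0 (lower half-plane, clockwise contour ⇒ F(ω) = -2πi·ΣRes):
  Res_{z = - \frac{11 i}{5}} g(z) = \frac{10 i e^{- \frac{11 \omega}{5}}}{11}
  F(ω) = -2πi·ΣRes = \frac{20 \pi e^{- \frac{11 \omega}{5}}}{11}

Case ω < 0 (upper half-plane, counterclockwise contour ⇒ F(ω) = +2πi·ΣRes):
  Res_{z = \frac{11 i}{5}} g(z) = - \frac{10 i e^{\frac{11 \omega}{5}}}{11}
  F(ω) = 2πi·ΣRes = \frac{20 \pi e^{\frac{11 \omega}{5}}}{11}

Both cases combine into a single formula in |ω|:

F(ω) = \frac{20 \pi e^{- \frac{11 \left|{\omega}\right|}{5}}}{11}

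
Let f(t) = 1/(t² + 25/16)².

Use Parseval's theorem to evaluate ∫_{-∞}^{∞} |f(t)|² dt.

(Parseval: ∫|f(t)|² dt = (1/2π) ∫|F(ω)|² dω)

∫|f(t)|² dt = \frac{1024 \pi}{15625}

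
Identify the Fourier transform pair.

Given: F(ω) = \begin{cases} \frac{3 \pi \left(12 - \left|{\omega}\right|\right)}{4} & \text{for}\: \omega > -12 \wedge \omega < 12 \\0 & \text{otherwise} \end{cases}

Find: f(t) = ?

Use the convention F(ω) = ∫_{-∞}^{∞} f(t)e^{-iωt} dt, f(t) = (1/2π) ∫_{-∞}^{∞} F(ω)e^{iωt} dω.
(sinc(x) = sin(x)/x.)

f(t) = 54 \operatorname{sinc}^{2}{\left(6 t \right)}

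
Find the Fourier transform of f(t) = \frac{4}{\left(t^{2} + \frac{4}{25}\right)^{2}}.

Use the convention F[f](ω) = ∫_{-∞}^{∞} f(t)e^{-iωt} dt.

F(ω) = \frac{25 \pi \left(2 \left|{\omega}\right| + 5\right) e^{- \frac{2 \left|{\omega}\right|}{5}}}{4}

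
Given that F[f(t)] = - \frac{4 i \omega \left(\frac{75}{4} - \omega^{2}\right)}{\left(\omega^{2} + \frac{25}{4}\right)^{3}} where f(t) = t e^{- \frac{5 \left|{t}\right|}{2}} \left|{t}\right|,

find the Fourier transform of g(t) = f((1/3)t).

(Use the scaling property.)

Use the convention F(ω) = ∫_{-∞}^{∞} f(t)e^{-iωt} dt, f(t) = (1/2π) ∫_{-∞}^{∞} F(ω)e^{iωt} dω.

F[g](ω) = \frac{1728 i \omega \left(12 \omega^{2} - 25\right)}{\left(36 \omega^{2} + 25\right)^{3}}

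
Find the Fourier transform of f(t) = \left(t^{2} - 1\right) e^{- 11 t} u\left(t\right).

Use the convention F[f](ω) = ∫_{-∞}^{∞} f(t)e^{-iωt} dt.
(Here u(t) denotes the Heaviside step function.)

F(ω) = \frac{2 i \omega - \left(i \omega + 11\right)^{3} + 22}{\left(i \omega + 11\right)^{4}}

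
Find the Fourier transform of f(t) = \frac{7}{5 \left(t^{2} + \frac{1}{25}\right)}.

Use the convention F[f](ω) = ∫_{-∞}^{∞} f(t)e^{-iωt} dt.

F(ω) = 7 \pi e^{- \frac{\left|{\omega}\right|}{5}}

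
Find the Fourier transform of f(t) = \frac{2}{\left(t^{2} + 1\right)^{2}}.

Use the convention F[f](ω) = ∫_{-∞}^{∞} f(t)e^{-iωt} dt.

F(ω) = \pi \left(\left|{\omega}\right| + 1\right) e^{- \left|{\omega}\right|}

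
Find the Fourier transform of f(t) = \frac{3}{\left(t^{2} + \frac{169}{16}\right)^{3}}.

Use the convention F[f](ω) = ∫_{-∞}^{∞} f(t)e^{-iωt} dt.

F(ω) = \frac{24 \pi \left(169 \omega^{2} + 156 \left|{\omega}\right| + 48\right) e^{- \frac{13 \left|{\omega}\right|}{4}}}{371293}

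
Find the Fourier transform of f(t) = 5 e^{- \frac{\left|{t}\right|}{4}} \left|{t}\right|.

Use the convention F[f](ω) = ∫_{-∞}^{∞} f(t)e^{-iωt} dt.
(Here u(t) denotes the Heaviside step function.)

F(ω) = \frac{160 \left(1 - 16 \omega^{2}\right)}{\left(16 \omega^{2} + 1\right)^{2}}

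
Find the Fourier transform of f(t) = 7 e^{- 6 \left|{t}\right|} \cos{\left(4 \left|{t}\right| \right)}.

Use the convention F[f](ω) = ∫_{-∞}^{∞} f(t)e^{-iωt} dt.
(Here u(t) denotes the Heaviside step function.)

F(ω) = \frac{84 \left(\omega^{2} + 52\right)}{\omega^{4} + 40 \omega^{2} + 2704}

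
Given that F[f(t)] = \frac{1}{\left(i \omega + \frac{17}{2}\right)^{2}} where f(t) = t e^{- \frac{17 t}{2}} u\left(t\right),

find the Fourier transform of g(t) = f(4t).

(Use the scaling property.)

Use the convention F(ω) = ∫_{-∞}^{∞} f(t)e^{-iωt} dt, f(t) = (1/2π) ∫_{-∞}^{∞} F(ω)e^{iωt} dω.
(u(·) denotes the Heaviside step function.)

F[g](ω) = \frac{4}{\left(i \omega + 34\right)^{2}}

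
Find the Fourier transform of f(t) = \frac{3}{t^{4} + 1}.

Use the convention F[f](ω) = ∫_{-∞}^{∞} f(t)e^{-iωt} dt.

F(ω) = 3 \pi e^{- \frac{\sqrt{2} \left|{\omega}\right|}{2}} \sin{\left(\frac{\sqrt{2} \left|{\omega}\right|}{2} + \frac{\pi}{4} \right)}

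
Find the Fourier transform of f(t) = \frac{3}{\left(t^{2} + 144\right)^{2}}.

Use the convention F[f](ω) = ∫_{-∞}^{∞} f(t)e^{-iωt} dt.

F(ω) = \frac{\pi \left(12 \left|{\omega}\right| + 1\right) e^{- 12 \left|{\omega}\right|}}{1152}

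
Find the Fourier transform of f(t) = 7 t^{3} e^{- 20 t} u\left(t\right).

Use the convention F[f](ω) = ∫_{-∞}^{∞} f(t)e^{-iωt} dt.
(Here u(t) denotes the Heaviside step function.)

F(ω) = \frac{42}{\left(i \omega + 20\right)^{4}}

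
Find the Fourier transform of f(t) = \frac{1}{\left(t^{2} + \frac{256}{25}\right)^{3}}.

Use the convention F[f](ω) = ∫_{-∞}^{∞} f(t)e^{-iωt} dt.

F(ω) = \frac{125 \pi \left(256 \omega^{2} + 240 \left|{\omega}\right| + 75\right) e^{- \frac{16 \left|{\omega}\right|}{5}}}{8388608}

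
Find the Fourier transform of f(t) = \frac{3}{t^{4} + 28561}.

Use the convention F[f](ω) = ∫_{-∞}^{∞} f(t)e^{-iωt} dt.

F(ω) = \frac{3 \pi e^{- \frac{13 \sqrt{2} \left|{\omega}\right|}{2}} \sin{\left(\frac{13 \sqrt{2} \left|{\omega}\right|}{2} + \frac{\pi}{4} \right)}}{2197}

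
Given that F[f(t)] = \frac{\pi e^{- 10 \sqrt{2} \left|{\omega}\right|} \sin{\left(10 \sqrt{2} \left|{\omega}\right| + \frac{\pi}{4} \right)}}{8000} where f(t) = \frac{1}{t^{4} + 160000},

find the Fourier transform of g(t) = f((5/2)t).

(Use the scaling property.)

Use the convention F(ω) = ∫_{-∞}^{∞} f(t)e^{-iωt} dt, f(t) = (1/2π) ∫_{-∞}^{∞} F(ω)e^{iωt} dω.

F[g](ω) = \frac{\pi e^{- 4 \sqrt{2} \left|{\omega}\right|} \sin{\left(4 \sqrt{2} \left|{\omega}\right| + \frac{\pi}{4} \right)}}{20000}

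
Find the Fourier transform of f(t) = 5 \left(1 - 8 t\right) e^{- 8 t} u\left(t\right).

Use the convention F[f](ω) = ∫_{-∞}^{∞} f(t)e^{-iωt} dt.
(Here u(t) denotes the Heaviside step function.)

F(ω) = \frac{5 i \omega}{- \omega^{2} + 16 i \omega + 64}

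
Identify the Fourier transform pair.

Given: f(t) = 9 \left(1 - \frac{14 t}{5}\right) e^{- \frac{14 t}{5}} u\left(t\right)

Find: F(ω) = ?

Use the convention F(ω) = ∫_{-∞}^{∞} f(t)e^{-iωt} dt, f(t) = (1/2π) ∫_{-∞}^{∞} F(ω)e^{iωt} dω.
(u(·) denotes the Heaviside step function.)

F(ω) = \frac{225 i \omega}{- 25 \omega^{2} + 140 i \omega + 196}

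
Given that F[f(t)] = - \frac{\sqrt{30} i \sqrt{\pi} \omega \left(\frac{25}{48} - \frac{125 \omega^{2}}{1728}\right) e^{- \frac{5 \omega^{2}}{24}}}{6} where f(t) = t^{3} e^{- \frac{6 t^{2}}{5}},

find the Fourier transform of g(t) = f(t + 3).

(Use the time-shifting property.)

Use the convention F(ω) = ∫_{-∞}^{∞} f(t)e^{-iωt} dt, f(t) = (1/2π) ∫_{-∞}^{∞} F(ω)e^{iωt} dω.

F[g](ω) = \frac{25 \sqrt{30} i \sqrt{\pi} \omega \left(5 \omega^{2} - 36\right) e^{\frac{\omega \left(- 5 \omega + 72 i\right)}{24}}}{10368}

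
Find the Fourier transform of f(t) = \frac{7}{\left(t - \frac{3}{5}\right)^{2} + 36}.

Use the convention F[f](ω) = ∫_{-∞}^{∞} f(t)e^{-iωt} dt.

F(ω) = \frac{7 \pi e^{- \frac{3 i \omega}{5} - 6 \left|{\omega}\right|}}{6}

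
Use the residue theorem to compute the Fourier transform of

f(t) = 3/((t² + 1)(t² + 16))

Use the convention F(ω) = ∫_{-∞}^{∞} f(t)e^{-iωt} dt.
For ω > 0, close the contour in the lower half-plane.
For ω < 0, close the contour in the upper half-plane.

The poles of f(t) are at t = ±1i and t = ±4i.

Let g(z) = f(z)e^{-iωz}; for large |z| the factor e^{-iωz} decays in the lower half-plane when ω > 0 and in the upper half-plane when ω < 0.

Case ω > 0 (lower half-plane, clockwise contour ⇒ F(ω) = -2πi·ΣRes):
  Res_{z = - i} g(z) = \frac{i e^{- \omega}}{10}
  Res_{z = - 4 i} g(z) = - \frac{i e^{- 4 \omega}}{40}
  F(ω) = -2πi·ΣRes = \frac{\pi e^{- \omega}}{5} - \frac{\pi e^{- 4 \omega}}{20}

Case ω < 0 (upper half-plane, counterclockwise contour ⇒ F(ω) = +2πi·ΣRes):
  Res_{z = i} g(z) = - \frac{i e^{\omega}}{10}
  Res_{z = 4 i} g(z) = \frac{i e^{4 \omega}}{40}
  F(ω) = 2πi·ΣRes = \frac{\pi \left(4 - e^{3 \omega}\right) e^{\omega}}{20}

Both cases combine into a single formula in |ω|:

F(ω) = \frac{\pi e^{- \left|{\omega}\right|}}{5} - \frac{\pi e^{- 4 \left|{\omega}\right|}}{20}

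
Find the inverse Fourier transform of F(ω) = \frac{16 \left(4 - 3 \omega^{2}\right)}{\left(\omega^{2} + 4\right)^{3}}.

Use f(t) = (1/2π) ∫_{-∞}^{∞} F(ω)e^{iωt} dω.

f(t) = 2 t^{2} e^{- 2 \left|{t}\right|}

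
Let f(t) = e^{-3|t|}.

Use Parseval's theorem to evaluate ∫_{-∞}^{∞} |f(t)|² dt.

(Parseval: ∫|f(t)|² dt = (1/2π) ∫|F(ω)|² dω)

∫|f(t)|² dt = \frac{1}{3}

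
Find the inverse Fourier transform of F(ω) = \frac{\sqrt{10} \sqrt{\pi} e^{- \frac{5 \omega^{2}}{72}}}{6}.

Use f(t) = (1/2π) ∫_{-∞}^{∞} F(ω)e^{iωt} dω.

f(t) = e^{- \frac{18 t^{2}}{5}}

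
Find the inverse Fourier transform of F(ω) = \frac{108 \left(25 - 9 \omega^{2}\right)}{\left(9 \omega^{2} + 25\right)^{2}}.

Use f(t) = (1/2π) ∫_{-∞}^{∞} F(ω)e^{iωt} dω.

f(t) = 6 e^{- \frac{5 \left|{t}\right|}{3}} \left|{t}\right|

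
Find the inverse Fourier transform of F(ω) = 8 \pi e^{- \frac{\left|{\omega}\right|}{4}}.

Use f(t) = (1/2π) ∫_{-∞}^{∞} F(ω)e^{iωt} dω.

f(t) = \frac{2}{t^{2} + \frac{1}{16}}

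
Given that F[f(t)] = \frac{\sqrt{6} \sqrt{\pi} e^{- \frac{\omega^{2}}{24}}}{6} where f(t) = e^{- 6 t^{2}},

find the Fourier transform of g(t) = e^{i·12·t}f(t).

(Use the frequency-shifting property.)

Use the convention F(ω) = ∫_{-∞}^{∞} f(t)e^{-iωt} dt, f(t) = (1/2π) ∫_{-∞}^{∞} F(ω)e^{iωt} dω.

F[g](ω) = \frac{\sqrt{6} \sqrt{\pi} e^{- \frac{\left(\omega - 12\right)^{2}}{24}}}{6}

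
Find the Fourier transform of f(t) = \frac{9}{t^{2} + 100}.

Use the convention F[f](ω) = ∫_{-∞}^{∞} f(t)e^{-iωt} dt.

F(ω) = \frac{9 \pi e^{- 10 \left|{\omega}\right|}}{10}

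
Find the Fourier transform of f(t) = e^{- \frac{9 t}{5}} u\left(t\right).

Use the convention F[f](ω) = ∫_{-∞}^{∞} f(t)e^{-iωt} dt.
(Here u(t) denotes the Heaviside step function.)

F(ω) = \frac{5}{5 i \omega + 9}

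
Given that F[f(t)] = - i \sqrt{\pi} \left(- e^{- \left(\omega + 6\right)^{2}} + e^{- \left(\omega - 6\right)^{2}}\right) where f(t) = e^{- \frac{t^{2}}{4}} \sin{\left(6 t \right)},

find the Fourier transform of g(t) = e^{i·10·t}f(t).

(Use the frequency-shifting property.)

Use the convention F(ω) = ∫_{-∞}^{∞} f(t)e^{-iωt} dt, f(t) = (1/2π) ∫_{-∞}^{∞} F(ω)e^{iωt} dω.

F[g](ω) = i \sqrt{\pi} \left(- e^{24 \omega} + e^{240}\right) e^{- \omega^{2} + 8 \omega - 256}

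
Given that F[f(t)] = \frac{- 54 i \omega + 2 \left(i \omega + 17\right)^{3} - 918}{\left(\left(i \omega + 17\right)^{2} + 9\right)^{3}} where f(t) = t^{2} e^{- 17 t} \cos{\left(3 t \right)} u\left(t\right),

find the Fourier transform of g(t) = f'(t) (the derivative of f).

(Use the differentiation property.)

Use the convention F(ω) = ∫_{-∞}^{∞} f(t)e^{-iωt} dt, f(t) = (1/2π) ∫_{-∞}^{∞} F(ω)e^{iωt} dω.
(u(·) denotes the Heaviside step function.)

F[g](ω) = - \frac{2 i \omega \left(27 i \omega - \left(i \omega + 17\right)^{3} + 459\right)}{\left(\left(i \omega + 17\right)^{2} + 9\right)^{3}}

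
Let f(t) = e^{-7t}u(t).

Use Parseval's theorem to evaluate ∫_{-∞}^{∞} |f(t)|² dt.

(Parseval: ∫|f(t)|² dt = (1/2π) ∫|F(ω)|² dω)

∫|f(t)|² dt = \frac{1}{14}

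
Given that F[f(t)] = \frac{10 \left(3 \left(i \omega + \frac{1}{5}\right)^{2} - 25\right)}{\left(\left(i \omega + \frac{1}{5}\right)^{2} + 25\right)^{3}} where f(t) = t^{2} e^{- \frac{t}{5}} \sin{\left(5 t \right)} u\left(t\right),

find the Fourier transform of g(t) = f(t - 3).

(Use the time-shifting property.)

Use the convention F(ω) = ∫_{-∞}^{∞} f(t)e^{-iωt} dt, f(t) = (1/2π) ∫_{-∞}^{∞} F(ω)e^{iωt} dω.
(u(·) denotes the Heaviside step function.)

F[g](ω) = \frac{6250 \left(3 \left(5 i \omega + 1\right)^{2} - 625\right) e^{- 3 i \omega}}{\left(\left(5 i \omega + 1\right)^{2} + 625\right)^{3}}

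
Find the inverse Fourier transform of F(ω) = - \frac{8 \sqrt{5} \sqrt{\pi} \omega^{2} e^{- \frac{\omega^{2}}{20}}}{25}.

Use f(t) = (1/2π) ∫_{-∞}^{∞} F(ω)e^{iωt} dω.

f(t) = 8 \left(20 t^{2} - 2\right) e^{- 5 t^{2}}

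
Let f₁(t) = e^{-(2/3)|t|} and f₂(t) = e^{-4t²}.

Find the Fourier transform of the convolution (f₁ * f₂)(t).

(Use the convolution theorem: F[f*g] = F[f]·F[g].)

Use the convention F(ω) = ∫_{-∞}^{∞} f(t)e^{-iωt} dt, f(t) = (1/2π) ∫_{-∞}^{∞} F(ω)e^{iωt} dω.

F[f₁*f₂](ω) = \frac{6 \sqrt{\pi} e^{- \frac{\omega^{2}}{16}}}{9 \omega^{2} + 4}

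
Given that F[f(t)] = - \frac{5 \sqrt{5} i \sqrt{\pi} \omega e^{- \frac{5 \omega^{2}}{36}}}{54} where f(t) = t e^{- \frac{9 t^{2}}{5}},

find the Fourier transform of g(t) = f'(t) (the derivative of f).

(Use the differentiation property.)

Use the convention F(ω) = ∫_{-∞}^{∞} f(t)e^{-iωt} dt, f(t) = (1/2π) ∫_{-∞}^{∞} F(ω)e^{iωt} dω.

F[g](ω) = \frac{5 \sqrt{5} \sqrt{\pi} \omega^{2} e^{- \frac{5 \omega^{2}}{36}}}{54}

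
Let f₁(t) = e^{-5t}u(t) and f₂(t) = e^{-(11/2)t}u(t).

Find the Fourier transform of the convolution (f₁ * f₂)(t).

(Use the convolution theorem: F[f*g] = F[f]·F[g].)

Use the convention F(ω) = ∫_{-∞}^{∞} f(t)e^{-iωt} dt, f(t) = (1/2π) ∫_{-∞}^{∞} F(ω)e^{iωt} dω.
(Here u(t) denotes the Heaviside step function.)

F[f₁*f₂](ω) = \frac{2}{\left(i \omega + 5\right) \left(2 i \omega + 11\right)}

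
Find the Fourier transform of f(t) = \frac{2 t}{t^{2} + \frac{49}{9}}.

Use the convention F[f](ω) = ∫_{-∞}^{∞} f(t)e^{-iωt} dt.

F(ω) = - 2 i \pi e^{- \frac{7 \left|{\omega}\right|}{3}} \operatorname{sign}{\left(\omega \right)}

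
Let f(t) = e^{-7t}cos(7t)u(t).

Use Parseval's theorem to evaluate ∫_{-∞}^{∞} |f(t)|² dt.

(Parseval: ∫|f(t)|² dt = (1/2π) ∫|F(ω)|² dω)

∫|f(t)|² dt = \frac{3}{56}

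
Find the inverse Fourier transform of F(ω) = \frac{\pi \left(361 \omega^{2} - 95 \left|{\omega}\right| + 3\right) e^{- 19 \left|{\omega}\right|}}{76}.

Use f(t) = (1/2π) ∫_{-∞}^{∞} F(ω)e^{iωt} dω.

f(t) = \frac{2 t^{4}}{\left(t^{2} + 361\right)^{3}}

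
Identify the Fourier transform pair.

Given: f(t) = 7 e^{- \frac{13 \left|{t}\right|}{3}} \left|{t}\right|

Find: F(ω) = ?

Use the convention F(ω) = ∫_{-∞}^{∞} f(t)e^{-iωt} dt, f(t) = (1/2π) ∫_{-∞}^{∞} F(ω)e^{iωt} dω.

F(ω) = \frac{126 \left(169 - 9 \omega^{2}\right)}{\left(9 \omega^{2} + 169\right)^{2}}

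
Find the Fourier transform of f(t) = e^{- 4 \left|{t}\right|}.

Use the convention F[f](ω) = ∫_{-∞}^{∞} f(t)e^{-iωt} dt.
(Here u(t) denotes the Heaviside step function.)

F(ω) = \frac{8}{\omega^{2} + 16}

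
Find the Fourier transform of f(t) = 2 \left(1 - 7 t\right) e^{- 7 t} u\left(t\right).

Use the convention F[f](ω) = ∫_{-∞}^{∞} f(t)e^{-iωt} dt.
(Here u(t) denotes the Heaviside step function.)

F(ω) = \frac{2 i \omega}{- \omega^{2} + 14 i \omega + 49}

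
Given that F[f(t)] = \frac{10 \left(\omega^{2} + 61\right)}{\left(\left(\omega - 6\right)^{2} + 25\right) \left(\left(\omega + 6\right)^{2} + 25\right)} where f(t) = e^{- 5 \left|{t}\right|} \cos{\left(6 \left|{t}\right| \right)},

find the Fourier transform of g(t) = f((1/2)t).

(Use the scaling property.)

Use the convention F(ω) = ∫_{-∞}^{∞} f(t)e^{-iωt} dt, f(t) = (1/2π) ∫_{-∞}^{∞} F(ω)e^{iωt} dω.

F[g](ω) = \frac{20 \left(4 \omega^{2} + 61\right)}{16 \omega^{4} - 88 \omega^{2} + 3721}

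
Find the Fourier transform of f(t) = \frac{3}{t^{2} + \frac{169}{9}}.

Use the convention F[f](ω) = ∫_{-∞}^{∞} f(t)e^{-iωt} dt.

F(ω) = \frac{9 \pi e^{- \frac{13 \left|{\omega}\right|}{3}}}{13}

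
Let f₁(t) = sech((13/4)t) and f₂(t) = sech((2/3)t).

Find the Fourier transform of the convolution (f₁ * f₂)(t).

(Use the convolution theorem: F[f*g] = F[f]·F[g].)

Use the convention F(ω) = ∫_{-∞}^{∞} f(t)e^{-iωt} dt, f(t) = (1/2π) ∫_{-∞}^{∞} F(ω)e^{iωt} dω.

F[f₁*f₂](ω) = \frac{6 \pi^{2}}{13 \cosh{\left(\frac{2 \pi \omega}{13} \right)} \cosh{\left(\frac{3 \pi \omega}{4} \right)}}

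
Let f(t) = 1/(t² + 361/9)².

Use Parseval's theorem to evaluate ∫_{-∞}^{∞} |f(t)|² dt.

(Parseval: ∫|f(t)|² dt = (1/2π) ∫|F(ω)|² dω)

∫|f(t)|² dt = \frac{10935 \pi}{14301947824}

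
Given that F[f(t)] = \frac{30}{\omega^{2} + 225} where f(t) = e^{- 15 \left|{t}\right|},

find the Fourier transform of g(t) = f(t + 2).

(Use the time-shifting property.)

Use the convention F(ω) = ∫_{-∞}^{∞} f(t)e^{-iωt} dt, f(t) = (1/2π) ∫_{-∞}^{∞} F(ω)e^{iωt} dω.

F[g](ω) = \frac{30 e^{2 i \omega}}{\omega^{2} + 225}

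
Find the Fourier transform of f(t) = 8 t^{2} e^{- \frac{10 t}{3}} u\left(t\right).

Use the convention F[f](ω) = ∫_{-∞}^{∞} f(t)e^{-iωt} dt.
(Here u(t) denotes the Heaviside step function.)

F(ω) = \frac{432}{\left(3 i \omega + 10\right)^{3}}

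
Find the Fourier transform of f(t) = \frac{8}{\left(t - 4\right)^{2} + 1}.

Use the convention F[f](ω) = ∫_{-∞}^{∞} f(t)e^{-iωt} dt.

F(ω) = 8 \pi e^{- 4 i \omega - \left|{\omega}\right|}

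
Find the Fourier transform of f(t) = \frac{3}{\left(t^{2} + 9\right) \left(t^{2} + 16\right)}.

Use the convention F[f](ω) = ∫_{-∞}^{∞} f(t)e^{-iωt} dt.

F(ω) = \frac{\pi \left(4 e^{\left|{\omega}\right|} - 3\right) e^{- 4 \left|{\omega}\right|}}{28}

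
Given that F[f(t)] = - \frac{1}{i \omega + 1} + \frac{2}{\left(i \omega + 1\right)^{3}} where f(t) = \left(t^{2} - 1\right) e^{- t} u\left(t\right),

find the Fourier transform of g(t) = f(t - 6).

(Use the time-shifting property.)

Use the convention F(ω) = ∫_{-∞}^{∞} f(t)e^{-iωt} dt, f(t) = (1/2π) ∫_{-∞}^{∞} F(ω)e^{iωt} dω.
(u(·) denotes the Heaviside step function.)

F[g](ω) = \frac{\left(2 i \omega - \left(i \omega + 1\right)^{3} + 2\right) e^{- 6 i \omega}}{\left(i \omega + 1\right)^{4}}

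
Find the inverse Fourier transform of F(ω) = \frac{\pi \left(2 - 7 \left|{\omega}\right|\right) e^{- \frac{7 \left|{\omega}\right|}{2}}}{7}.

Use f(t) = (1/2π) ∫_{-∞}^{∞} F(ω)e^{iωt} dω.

f(t) = \frac{2 t^{2}}{\left(t^{2} + \frac{49}{4}\right)^{2}}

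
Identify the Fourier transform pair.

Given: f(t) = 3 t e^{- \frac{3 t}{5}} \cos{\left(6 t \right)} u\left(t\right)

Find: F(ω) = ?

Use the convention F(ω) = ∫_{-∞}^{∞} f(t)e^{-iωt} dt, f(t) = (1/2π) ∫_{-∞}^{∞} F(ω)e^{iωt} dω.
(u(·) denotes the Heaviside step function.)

F(ω) = \frac{75 \left(\left(5 i \omega + 3\right)^{2} - 900\right)}{\left(\left(5 i \omega + 3\right)^{2} + 900\right)^{2}}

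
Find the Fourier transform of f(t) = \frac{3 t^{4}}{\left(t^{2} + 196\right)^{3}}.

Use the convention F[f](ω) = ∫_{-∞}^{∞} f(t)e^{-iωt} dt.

F(ω) = \frac{3 \pi \left(196 \omega^{2} - 70 \left|{\omega}\right| + 3\right) e^{- 14 \left|{\omega}\right|}}{112}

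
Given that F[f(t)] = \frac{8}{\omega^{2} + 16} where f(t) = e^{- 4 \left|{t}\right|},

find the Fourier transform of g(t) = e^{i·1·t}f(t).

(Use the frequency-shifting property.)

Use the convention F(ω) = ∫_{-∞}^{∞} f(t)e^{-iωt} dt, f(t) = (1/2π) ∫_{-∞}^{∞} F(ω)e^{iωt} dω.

F[g](ω) = \frac{8}{\left(\omega - 1\right)^{2} + 16}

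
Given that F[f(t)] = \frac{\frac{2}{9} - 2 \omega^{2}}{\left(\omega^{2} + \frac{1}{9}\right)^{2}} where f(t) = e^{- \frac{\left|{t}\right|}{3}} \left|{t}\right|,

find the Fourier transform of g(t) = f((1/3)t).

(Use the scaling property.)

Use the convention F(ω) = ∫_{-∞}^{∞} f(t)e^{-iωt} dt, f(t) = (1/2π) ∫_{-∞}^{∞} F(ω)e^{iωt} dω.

F[g](ω) = \frac{54 \left(1 - 81 \omega^{2}\right)}{\left(81 \omega^{2} + 1\right)^{2}}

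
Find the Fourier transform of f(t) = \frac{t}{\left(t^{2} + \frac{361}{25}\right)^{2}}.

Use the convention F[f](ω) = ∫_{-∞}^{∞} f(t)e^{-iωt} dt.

F(ω) = - \frac{5 i \pi \omega e^{- \frac{19 \left|{\omega}\right|}{5}}}{38}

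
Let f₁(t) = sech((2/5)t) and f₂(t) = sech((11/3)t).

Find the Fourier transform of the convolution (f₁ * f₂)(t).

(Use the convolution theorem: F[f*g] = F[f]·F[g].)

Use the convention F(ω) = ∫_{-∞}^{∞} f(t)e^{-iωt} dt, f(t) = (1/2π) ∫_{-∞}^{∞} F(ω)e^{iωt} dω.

F[f₁*f₂](ω) = \frac{15 \pi^{2}}{22 \cosh{\left(\frac{3 \pi \omega}{22} \right)} \cosh{\left(\frac{5 \pi \omega}{4} \right)}}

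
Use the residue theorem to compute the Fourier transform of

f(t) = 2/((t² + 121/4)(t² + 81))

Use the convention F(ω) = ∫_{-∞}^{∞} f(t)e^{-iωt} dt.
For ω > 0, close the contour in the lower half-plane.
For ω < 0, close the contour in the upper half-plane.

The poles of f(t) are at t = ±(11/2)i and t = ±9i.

Let g(z) = f(z)e^{-iωz}; for large |z| the factor e^{-iωz} decays in the lower half-plane when ω > 0 and in the upper half-plane when ω < 0.

Case ω > 0 (lower half-plane, clockwise contour ⇒ F(ω) = -2πi·ΣRes):
  Res_{z = - \frac{11 i}{2}} g(z) = \frac{8 i e^{- \frac{11 \omega}{2}}}{2233}
  Res_{z = - 9 i} g(z) = - \frac{4 i e^{- 9 \omega}}{1827}
  F(ω) = -2πi·ΣRes = - \frac{8 \pi e^{- 9 \omega}}{1827} + \frac{16 \pi e^{- \frac{11 \omega}{2}}}{2233}

Case ω < 0 (upper half-plane, counterclockwise contour ⇒ F(ω) = +2πi·ΣRes):
  Res_{z = \frac{11 i}{2}} g(z) = - \frac{8 i e^{\frac{11 \omega}{2}}}{2233}
  Res_{z = 9 i} g(z) = \frac{4 i e^{9 \omega}}{1827}
  F(ω) = 2πi·ΣRes = \frac{8 \pi \left(18 e^{\frac{11 \omega}{2}} - 11 e^{9 \omega}\right)}{20097}

Both cases combine into a single formula in |ω|:

F(ω) = - \frac{8 \pi e^{- 9 \left|{\omega}\right|}}{1827} + \frac{16 \pi e^{- \frac{11 \left|{\omega}\right|}{2}}}{2233}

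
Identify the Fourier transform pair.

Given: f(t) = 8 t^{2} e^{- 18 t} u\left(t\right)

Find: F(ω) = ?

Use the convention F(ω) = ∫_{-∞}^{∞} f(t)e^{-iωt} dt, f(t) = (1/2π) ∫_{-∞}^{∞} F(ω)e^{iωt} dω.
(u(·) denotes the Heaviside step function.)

F(ω) = \frac{16}{\left(i \omega + 18\right)^{3}}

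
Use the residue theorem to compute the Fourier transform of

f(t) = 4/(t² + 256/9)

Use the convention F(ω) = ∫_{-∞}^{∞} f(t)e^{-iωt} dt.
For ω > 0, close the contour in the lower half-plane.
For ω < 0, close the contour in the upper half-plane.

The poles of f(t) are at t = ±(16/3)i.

Let g(z) = f(z)e^{-iωz}; for large |z| the factor e^{-iωz} decays in the lower half-plane when ω > 0 and in the upper half-plane when ω < 0.

Case ω > 0 (lower half-plane, clockwise contour ⇒ F(ω) = -2πi·ΣRes):
  Res_{z = - \frac{16 i}{3}} g(z) = \frac{3 i e^{- \frac{16 \omega}{3}}}{8}
  F(ω) = -2πi·ΣRes = \frac{3 \pi e^{- \frac{16 \omega}{3}}}{4}

Case ω < 0 (upper half-plane, counterclockwise contour ⇒ F(ω) = +2πi·ΣRes):
  Res_{z = \frac{16 i}{3}} g(z) = - \frac{3 i e^{\frac{16 \omega}{3}}}{8}
  F(ω) = 2πi·ΣRes = \frac{3 \pi e^{\frac{16 \omega}{3}}}{4}

Both cases combine into a single formula in |ω|:

F(ω) = \frac{3 \pi e^{- \frac{16 \left|{\omega}\right|}{3}}}{4}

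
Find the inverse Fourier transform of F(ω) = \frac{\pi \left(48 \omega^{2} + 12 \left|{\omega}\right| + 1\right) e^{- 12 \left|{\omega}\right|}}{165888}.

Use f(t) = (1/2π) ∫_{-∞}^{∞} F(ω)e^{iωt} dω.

f(t) = \frac{4}{\left(t^{2} + 144\right)^{3}}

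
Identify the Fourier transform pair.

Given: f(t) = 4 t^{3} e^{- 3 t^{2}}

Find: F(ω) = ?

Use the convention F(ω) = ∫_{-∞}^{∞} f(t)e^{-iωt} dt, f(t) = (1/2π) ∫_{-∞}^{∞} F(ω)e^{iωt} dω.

F(ω) = \frac{\sqrt{3} i \sqrt{\pi} \omega \left(\omega^{2} - 18\right) e^{- \frac{\omega^{2}}{12}}}{162}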